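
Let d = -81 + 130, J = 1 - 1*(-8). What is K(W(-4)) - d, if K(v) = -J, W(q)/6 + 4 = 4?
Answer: -58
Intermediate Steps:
W(q) = 0 (W(q) = -24 + 6*4 = -24 + 24 = 0)
J = 9 (J = 1 + 8 = 9)
K(v) = -9 (K(v) = -1*9 = -9)
d = 49
K(W(-4)) - d = -9 - 1*49 = -9 - 49 = -58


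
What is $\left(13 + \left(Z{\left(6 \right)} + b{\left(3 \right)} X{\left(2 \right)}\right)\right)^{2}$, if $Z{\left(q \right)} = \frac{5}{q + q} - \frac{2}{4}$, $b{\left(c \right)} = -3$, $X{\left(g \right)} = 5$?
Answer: $\frac{625}{144} \approx 4.3403$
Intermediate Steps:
$Z{\left(q \right)} = - \frac{1}{2} + \frac{5}{2 q}$ ($Z{\left(q \right)} = \frac{5}{2 q} - \frac{1}{2} = - \frac{1}{2} + \frac{5}{2 q}$)
$\left(13 + \left(Z{\left(6 \right)} + b{\left(3 \right)} X{\left(2 \right)}\right)\right)^{2} = \left(13 - \left(15 - \frac{5 - 6}{2 \cdot 6}\right)\right)^{2} = \left(13 - \left(15 - \frac{5 - 6}{12}\right)\right)^{2} = \left(13 - \left(15 - - \frac{1}{12}\right)\right)^{2} = \left(13 - \frac{181}{12}\right)^{2} = \left(- \frac{25}{12}\right)^{2} = \frac{625}{144}$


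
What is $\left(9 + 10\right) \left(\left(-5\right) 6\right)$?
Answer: $-570$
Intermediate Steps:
$\left(9 + 10\right) \left(\left(-5\right) 6\right) = 19 \left(-30\right) = -570$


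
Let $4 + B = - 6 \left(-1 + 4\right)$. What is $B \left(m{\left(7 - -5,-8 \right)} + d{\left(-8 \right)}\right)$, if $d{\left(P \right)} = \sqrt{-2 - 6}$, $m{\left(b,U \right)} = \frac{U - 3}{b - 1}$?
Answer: $22 - 44 i \sqrt{2} \approx 22.0 - 62.225 i$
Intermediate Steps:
$m{\left(b,U \right)} = \frac{-3 + U}{-1 + b}$
$B = -22$ ($B = -4 - 6 \left(-1 + 4\right) = -4 - 18 = -22$)
$d{\left(P \right)} = 2 i \sqrt{2}$ ($d{\left(P \right)} = \sqrt{-8} = 2 i \sqrt{2}$)
$B \left(m{\left(7 - -5,-8 \right)} + d{\left(-8 \right)}\right) = - 22 \left(\frac{-3 - 8}{-1 + \left(7 - -5\right)} + 2 i \sqrt{2}\right) = - 22 \left(\frac{1}{-1 + \left(7 + 5\right)} \left(-11\right) + 2 i \sqrt{2}\right) = - 22 \left(\frac{1}{-1 + 12} \left(-11\right) + 2 i \sqrt{2}\right) = - 22 \left(\frac{1}{11} \left(-11\right) + 2 i \sqrt{2}\right) = - 22 \left(-1 + 2 i \sqrt{2}\right) = 22 - 44 i \sqrt{2}$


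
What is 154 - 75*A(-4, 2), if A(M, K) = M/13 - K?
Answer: 4252/13 ≈ 327.08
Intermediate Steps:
A(M, K) = -K + M/13 (A(M, K) = M*(1/13) - K = M/13 - K = -K + M/13)
154 - 75*A(-4, 2) = 154 - 75*(-1*2 + (1/13)*(-4)) = 154 - 75*(-2 - 4/13) = 154 - 75*(-30/13) = 154 + 2250/13 = 4252/13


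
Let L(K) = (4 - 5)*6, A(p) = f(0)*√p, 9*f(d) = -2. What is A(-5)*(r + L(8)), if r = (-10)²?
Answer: -188*I*√5/9 ≈ -46.709*I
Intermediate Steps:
f(d) = -2/9 (f(d) = (⅑)*(-2) = -2/9)
A(p) = -2*√p/9
L(K) = -6 (L(K) = -1*6 = -6)
r = 100
A(-5)*(r + L(8)) = (-2*I*√5/9)*(100 - 6) = -2*I*√5/9*94 = -188*I*√5/9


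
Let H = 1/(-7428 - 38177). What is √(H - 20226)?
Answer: I*√42066358967255/45605 ≈ 142.22*I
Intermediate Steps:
H = -1/45605 (H = 1/(-45605) = -1/45605 ≈ -2.1927e-5)
√(H - 20226) = √(-1/45605 - 20226) = √(-922406731/45605) = I*√42066358967255/45605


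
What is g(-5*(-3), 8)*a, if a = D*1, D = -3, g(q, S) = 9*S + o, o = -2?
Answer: -210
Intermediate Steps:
g(q, S) = -2 + 9*S (g(q, S) = 9*S - 2 = -2 + 9*S)
a = -3 (a = -3*1 = -3)
g(-5*(-3), 8)*a = (-2 + 9*8)*(-3) = (-2 + 72)*(-3) = 70*(-3) = -210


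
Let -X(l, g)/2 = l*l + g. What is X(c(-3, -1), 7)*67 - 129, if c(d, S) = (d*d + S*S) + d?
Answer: -7633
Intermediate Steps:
c(d, S) = d + S**2 + d**2 (c(d, S) = (d**2 + S**2) + d = (S**2 + d**2) + d = d + S**2 + d**2)
X(l, g) = -2*g - 2*l**2 (X(l, g) = -2*(l*l + g) = -2*(l**2 + g) = -2*(g + l**2) = -2*g - 2*l**2)
X(c(-3, -1), 7)*67 - 129 = (-2*7 - 2*(-3 + (-1)**2 + (-3)**2)**2)*67 - 129 = (-14 - 2*(-3 + 1 + 9)**2)*67 - 129 = (-14 - 2*7**2)*67 - 129 = (-14 - 2*49)*67 - 129 = (-14 - 98)*67 - 129 = -112*67 - 129 = -7504 - 129 = -7633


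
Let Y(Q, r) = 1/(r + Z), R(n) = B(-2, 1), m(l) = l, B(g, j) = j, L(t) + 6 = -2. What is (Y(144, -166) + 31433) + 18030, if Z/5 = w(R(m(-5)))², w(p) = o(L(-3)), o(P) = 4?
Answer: 4253817/86 ≈ 49463.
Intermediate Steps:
L(t) = -8 (L(t) = -6 - 2 = -8)
R(n) = 1
w(p) = 4
Z = 80 (Z = 5*4² = 5*16 = 80)
Y(Q, r) = 1/(80 + r) (Y(Q, r) = 1/(r + 80) = 1/(80 + r))
(Y(144, -166) + 31433) + 18030 = (1/(80 - 166) + 31433) + 18030 = (1/(-86) + 31433) + 18030 = (-1/86 + 31433) + 18030 = 2703237/86 + 18030 = 4253817/86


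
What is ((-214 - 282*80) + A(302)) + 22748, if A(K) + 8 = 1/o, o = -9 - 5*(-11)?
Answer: -1563/46 ≈ -33.978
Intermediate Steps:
o = 46 (o = -9 + 55 = 46)
A(K) = -367/46 (A(K) = -8 + 1/46 = -367/46)
((-214 - 282*80) + A(302)) + 22748 = ((-214 - 282*80) - 367/46) + 22748 = ((-214 - 22560) - 367/46) + 22748 = (-22774 - 367/46) + 22748 = -1047971/46 + 22748 = -1563/46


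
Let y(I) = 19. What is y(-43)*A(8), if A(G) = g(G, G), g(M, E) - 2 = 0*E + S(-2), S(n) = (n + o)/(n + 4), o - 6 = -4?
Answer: 38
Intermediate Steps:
o = 2 (o = 6 - 4 = 2)
S(n) = (2 + n)/(4 + n) (S(n) = (n + 2)/(n + 4) = (2 + n)/(4 + n))
g(M, E) = 2 (g(M, E) = 2 + (0*E + (2 - 2)/(4 - 2)) = 2 + (0 + 0/2) = 2 + (0 + (1/2)*0) = 2 + (0 + 0) = 2 + 0 = 2)
A(G) = 2
y(-43)*A(8) = 19*2 = 38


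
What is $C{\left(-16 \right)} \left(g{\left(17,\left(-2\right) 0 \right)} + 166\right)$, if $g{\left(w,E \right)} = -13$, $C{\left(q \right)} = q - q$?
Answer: $0$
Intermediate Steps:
$C{\left(q \right)} = 0$
$C{\left(-16 \right)} \left(g{\left(17,\left(-2\right) 0 \right)} + 166\right) = 0 \left(-13 + 166\right) = 0 \cdot 153 = 0$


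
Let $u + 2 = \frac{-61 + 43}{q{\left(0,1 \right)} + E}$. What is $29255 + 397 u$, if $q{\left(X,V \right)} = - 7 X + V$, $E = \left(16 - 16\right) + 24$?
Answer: $\frac{704379}{25} \approx 28175.0$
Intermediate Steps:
$E = 24$ ($E = 0 + 24 = 24$)
$q{\left(X,V \right)} = V - 7 X$
$u = - \frac{68}{25}$ ($u = -2 + \frac{-61 + 43}{\left(1 - 0\right) + 24} = -2 - \frac{18}{\left(1 + 0\right) + 24} = -2 - \frac{18}{1 + 24} = -2 - \frac{18}{25} = - \frac{68}{25} \approx -2.72$)
$29255 + 397 u = 29255 + 397 \left(- \frac{68}{25}\right) = 29255 - \frac{26996}{25} = \frac{704379}{25}$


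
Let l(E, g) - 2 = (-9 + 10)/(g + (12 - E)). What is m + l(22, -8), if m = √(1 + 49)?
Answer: 35/18 + 5*√2 ≈ 9.0155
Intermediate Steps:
l(E, g) = 2 + 1/(12 + g - E) (l(E, g) = 2 + (-9 + 10)/(g + (12 - E)) = 2 + 1/(12 + g - E))
m = 5*√2 (m = √50 = 5*√2 ≈ 7.0711)
m + l(22, -8) = 5*√2 + (25 - 2*22 + 2*(-8))/(12 - 8 - 1*22) = 5*√2 + (25 - 44 - 16)/(12 - 8 - 22) = 5*√2 - 35/(-18) = 5*√2 - 1/18*(-35) = 5*√2 + 35/18 = 35/18 + 5*√2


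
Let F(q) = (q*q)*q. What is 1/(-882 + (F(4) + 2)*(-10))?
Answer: -1/1542 ≈ -0.00064851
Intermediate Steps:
F(q) = q**3 (F(q) = q**2*q = q**3)
1/(-882 + (F(4) + 2)*(-10)) = 1/(-882 + (4**3 + 2)*(-10)) = 1/(-882 + (64 + 2)*(-10)) = 1/(-882 + 66*(-10)) = 1/(-882 - 660) = 1/(-1542) = -1/1542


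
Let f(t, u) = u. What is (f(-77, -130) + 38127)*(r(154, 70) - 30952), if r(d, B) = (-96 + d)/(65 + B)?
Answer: -158769020614/135 ≈ -1.1761e+9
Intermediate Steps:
r(d, B) = (-96 + d)/(65 + B)
(f(-77, -130) + 38127)*(r(154, 70) - 30952) = (-130 + 38127)*((-96 + 154)/(65 + 70) - 30952) = 37997*(58/135 - 30952) = 37997*(-4178462/135) = -158769020614/135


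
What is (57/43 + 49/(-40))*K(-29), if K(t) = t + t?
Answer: -5017/860 ≈ -5.8337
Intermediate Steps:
K(t) = 2*t
(57/43 + 49/(-40))*K(-29) = (57/43 + 49/(-40))*(2*(-29)) = (57*(1/43) + 49*(-1/40))*(-58) = (57/43 - 49/40)*(-58) = (173/1720)*(-58) = -5017/860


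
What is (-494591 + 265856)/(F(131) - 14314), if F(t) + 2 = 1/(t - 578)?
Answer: 102244545/6399253 ≈ 15.978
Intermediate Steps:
F(t) = -2 + 1/(-578 + t) (F(t) = -2 + 1/(t - 578) = -2 + 1/(-578 + t))
(-494591 + 265856)/(F(131) - 14314) = (-494591 + 265856)/((1157 - 2*131)/(-578 + 131) - 14314) = -228735/((1157 - 262)/(-447) - 14314) = -228735/(-1/447*895 - 14314) = -228735/(-895/447 - 14314) = -228735/(-6399253/447) = -228735*(-447/6399253) = 102244545/6399253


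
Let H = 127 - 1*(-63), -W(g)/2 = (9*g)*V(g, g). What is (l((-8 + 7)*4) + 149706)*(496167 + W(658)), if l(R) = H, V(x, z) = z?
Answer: -1093818842760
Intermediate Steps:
W(g) = -18*g² (W(g) = -2*9*g*g = -18*g²)
H = 190 (H = 127 + 63 = 190)
l(R) = 190
(l((-8 + 7)*4) + 149706)*(496167 + W(658)) = (190 + 149706)*(496167 - 18*658²) = 149896*(496167 - 18*432964) = 149896*(496167 - 7793352) = 149896*(-7297185) = -1093818842760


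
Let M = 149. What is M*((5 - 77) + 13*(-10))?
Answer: -30098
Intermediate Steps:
M*((5 - 77) + 13*(-10)) = 149*((5 - 77) + 13*(-10)) = 149*(-72 - 130) = 149*(-202) = -30098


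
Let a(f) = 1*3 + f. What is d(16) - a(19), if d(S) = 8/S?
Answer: -43/2 ≈ -21.500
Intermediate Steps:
a(f) = 3 + f
d(16) - a(19) = 8/16 - (3 + 19) = 8*(1/16) - 1*22 = ½ - 22 = -43/2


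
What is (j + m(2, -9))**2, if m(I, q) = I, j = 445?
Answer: 199809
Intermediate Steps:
(j + m(2, -9))**2 = (445 + 2)**2 = 447**2 = 199809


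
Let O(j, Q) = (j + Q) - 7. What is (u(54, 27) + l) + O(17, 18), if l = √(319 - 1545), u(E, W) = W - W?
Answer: 28 + I*√1226 ≈ 28.0 + 35.014*I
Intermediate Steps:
u(E, W) = 0
O(j, Q) = -7 + Q + j (O(j, Q) = (Q + j) - 7 = -7 + Q + j)
l = I*√1226 (l = √(-1226) = I*√1226 ≈ 35.014*I)
(u(54, 27) + l) + O(17, 18) = (0 + I*√1226) + (-7 + 18 + 17) = I*√1226 + 28 = 28 + I*√1226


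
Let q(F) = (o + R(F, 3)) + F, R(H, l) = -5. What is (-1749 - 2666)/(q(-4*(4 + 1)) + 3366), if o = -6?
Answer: -883/667 ≈ -1.3238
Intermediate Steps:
q(F) = -11 + F (q(F) = (-6 - 5) + F = -11 + F)
(-1749 - 2666)/(q(-4*(4 + 1)) + 3366) = (-1749 - 2666)/((-11 - 4*(4 + 1)) + 3366) = -4415/((-11 - 4*5) + 3366) = -4415/((-11 - 20) + 3366) = -4415/(-31 + 3366) = -4415/3335 = -4415*1/3335 = -883/667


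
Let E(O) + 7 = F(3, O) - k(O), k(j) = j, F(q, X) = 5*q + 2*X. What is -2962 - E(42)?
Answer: -3012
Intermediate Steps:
F(q, X) = 2*X + 5*q
E(O) = 8 + O (E(O) = -7 + ((2*O + 5*3) - O) = -7 + ((2*O + 15) - O) = -7 + ((15 + 2*O) - O) = -7 + (15 + O) = 8 + O)
-2962 - E(42) = -2962 - (8 + 42) = -2962 - 1*50 = -2962 - 50 = -3012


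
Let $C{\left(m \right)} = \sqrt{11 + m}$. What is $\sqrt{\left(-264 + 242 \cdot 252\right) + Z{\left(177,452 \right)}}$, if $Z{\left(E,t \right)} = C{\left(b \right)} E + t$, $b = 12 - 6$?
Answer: $\sqrt{61172 + 177 \sqrt{17}} \approx 248.8$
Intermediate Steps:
$b = 6$ ($b = 12 - 6 = 6$)
$Z{\left(E,t \right)} = t + E \sqrt{17}$ ($Z{\left(E,t \right)} = \sqrt{11 + 6} E + t = \sqrt{17} E + t = E \sqrt{17} + t = t + E \sqrt{17}$)
$\sqrt{\left(-264 + 242 \cdot 252\right) + Z{\left(177,452 \right)}} = \sqrt{\left(-264 + 242 \cdot 252\right) + \left(452 + 177 \sqrt{17}\right)} = \sqrt{\left(-264 + 60984\right) + \left(452 + 177 \sqrt{17}\right)} = \sqrt{60720 + \left(452 + 177 \sqrt{17}\right)} = \sqrt{61172 + 177 \sqrt{17}}$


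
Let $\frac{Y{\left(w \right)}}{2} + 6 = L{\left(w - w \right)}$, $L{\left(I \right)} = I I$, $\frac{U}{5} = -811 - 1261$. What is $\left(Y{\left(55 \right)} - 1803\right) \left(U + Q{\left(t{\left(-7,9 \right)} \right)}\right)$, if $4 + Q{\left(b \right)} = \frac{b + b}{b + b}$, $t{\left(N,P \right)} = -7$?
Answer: $18808845$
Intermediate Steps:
$Q{\left(b \right)} = -3$ ($Q{\left(b \right)} = -4 + \frac{b + b}{b + b} = -4 + \frac{2 b}{2 b} = -4 + 2 b \frac{1}{2 b} = -4 + 1 = -3$)
$U = -10360$ ($U = 5 \left(-811 - 1261\right) = 5 \left(-2072\right) = -10360$)
$L{\left(I \right)} = I^{2}$
$Y{\left(w \right)} = -12$ ($Y{\left(w \right)} = -12 + 2 \left(w - w\right)^{2} = -12 + 2 \cdot 0^{2} = -12 + 2 \cdot 0 = -12 + 0 = -12$)
$\left(Y{\left(55 \right)} - 1803\right) \left(U + Q{\left(t{\left(-7,9 \right)} \right)}\right) = \left(-12 - 1803\right) \left(-10360 - 3\right) = \left(-1815\right) \left(-10363\right) = 18808845$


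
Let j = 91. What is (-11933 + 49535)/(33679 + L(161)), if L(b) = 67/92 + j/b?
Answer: 3459384/3098587 ≈ 1.1164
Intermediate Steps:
L(b) = 67/92 + 91/b
(-11933 + 49535)/(33679 + L(161)) = (-11933 + 49535)/(33679 + (67/92 + 91/161)) = 37602/(33679 + (67/92 + 91*(1/161))) = 37602/(33679 + (67/92 + 13/23)) = 37602/(33679 + 119/92) = 37602/(3098587/92) = 37602*(92/3098587) = 3459384/3098587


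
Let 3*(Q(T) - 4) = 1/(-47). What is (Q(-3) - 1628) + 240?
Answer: -195145/141 ≈ -1384.0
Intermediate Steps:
Q(T) = 563/141 (Q(T) = 4 + (⅓)/(-47) = 4 + (⅓)*(-1/47) = 4 - 1/141 = 563/141)
(Q(-3) - 1628) + 240 = (563/141 - 1628) + 240 = -228985/141 + 240 = -195145/141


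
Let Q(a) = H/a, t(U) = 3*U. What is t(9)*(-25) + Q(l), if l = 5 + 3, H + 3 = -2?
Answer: -5405/8 ≈ -675.63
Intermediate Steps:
H = -5 (H = -3 - 2 = -5)
l = 8
Q(a) = -5/a
t(9)*(-25) + Q(l) = (3*9)*(-25) - 5/8 = 27*(-25) - 5*⅛ = -675 - 5/8 = -5405/8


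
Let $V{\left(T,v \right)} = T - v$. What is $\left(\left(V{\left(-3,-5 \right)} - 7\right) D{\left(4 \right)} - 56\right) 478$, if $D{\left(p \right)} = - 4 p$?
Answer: $11472$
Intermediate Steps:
$\left(\left(V{\left(-3,-5 \right)} - 7\right) D{\left(4 \right)} - 56\right) 478 = \left(\left(\left(-3 - -5\right) - 7\right) \left(\left(-4\right) 4\right) - 56\right) 478 = \left(\left(\left(-3 + 5\right) - 7\right) \left(-16\right) - 56\right) 478 = \left(\left(2 - 7\right) \left(-16\right) - 56\right) 478 = \left(\left(-5\right) \left(-16\right) - 56\right) 478 = \left(80 - 56\right) 478 = 24 \cdot 478 = 11472$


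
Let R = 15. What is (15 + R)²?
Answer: 900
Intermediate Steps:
(15 + R)² = (15 + 15)² = 30² = 900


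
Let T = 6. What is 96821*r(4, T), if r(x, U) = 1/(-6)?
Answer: -96821/6 ≈ -16137.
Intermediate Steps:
r(x, U) = -1/6
96821*r(4, T) = 96821*(-1/6) = -96821/6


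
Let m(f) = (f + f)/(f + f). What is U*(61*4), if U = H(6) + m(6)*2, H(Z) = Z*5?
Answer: 7808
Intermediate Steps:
m(f) = 1 (m(f) = (2*f)/((2*f)) = (2*f)*(1/(2*f)) = 1)
H(Z) = 5*Z
U = 32 (U = 5*6 + 1*2 = 30 + 2 = 32)
U*(61*4) = 32*(61*4) = 32*244 = 7808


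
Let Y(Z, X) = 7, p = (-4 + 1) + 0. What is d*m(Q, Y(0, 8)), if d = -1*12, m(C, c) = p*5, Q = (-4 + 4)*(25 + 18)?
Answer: 180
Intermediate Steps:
p = -3 (p = -3 + 0 = -3)
Q = 0 (Q = 0*43 = 0)
m(C, c) = -15 (m(C, c) = -3*5 = -15)
d = -12
d*m(Q, Y(0, 8)) = -12*(-15) = 180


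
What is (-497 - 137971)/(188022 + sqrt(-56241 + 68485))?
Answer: -295852617/401730230 + 3147*sqrt(3061)/401730230 ≈ -0.73601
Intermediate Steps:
(-497 - 137971)/(188022 + sqrt(-56241 + 68485)) = -138468/(188022 + sqrt(12244)) = -138468/(188022 + 2*sqrt(3061))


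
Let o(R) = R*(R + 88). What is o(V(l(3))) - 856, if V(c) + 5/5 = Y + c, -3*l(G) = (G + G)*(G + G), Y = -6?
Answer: -2167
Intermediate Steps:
l(G) = -4*G²/3 (l(G) = -(G + G)*(G + G)/3 = -2*G*2*G/3 = -4*G²/3)
V(c) = -7 + c (V(c) = -1 + (-6 + c) = -7 + c)
o(R) = R*(88 + R)
o(V(l(3))) - 856 = (-7 - 4/3*3²)*(88 + (-7 - 4/3*3²)) - 856 = (-7 - 4/3*9)*(88 + (-7 - 4/3*9)) - 856 = (-7 - 12)*(88 + (-7 - 12)) - 856 = -19*(88 - 19) - 856 = -19*69 - 856 = -1311 - 856 = -2167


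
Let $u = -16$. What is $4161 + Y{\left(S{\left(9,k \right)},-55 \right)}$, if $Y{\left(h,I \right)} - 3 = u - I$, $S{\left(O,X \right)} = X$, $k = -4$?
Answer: $4203$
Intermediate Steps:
$Y{\left(h,I \right)} = -13 - I$ ($Y{\left(h,I \right)} = 3 - \left(16 + I\right) = -13 - I$)
$4161 + Y{\left(S{\left(9,k \right)},-55 \right)} = 4161 - -42 = 4161 + \left(-13 + 55\right) = 4161 + 42 = 4203$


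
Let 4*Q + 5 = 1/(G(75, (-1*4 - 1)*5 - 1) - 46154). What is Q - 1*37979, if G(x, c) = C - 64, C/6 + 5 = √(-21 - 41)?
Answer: -3384799462699/89119989 - I*√62/1425919824 ≈ -37980.0 - 5.5221e-9*I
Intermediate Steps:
C = -30 + 6*I*√62 (C = -30 + 6*√(-21 - 41) = -30 + 6*√(-62) = -30 + 6*(I*√62) = -30 + 6*I*√62 ≈ -30.0 + 47.244*I)
G(x, c) = -94 + 6*I*√62 (G(x, c) = (-30 + 6*I*√62) - 64 = -94 + 6*I*√62)
Q = -5/4 + 1/(4*(-46248 + 6*I*√62)) (Q = -5/4 + 1/(4*((-94 + 6*I*√62) - 46154)) = -5/4 + 1/(4*(-46248 + 6*I*√62)) ≈ -1.25 - 5.5221e-9*I)
Q - 1*37979 = (-111400468/89119989 - I*√62/1425919824) - 1*37979 = (-111400468/89119989 - I*√62/1425919824) - 37979 = -3384799462699/89119989 - I*√62/1425919824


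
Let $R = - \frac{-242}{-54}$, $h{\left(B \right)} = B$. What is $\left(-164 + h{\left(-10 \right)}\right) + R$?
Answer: $- \frac{4819}{27} \approx -178.48$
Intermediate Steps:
$R = - \frac{121}{27}$ ($R = - \frac{\left(-242\right) \left(-1\right)}{54} = \left(-1\right) \frac{121}{27} = - \frac{121}{27} \approx -4.4815$)
$\left(-164 + h{\left(-10 \right)}\right) + R = \left(-164 - 10\right) - \frac{121}{27} = -174 - \frac{121}{27} = - \frac{4819}{27}$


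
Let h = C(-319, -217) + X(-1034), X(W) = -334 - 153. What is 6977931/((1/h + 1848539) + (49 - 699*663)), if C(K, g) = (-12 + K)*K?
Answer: 733394503962/145582140403 ≈ 5.0377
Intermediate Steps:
C(K, g) = K*(-12 + K)
X(W) = -487
h = 105102 (h = -319*(-12 - 319) - 487 = -319*(-331) - 487 = 105589 - 487 = 105102)
6977931/((1/h + 1848539) + (49 - 699*663)) = 6977931/((1/105102 + 1848539) + (49 - 699*663)) = 6977931/((1/105102 + 1848539) + (49 - 463437)) = 6977931/(194285145979/105102 - 463388) = 6977931/(145582140403/105102) = 6977931*(105102/145582140403) = 733394503962/145582140403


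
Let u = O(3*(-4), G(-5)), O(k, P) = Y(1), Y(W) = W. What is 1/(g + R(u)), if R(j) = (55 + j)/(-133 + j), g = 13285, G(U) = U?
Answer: 33/438391 ≈ 7.5275e-5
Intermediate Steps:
O(k, P) = 1
u = 1
R(j) = (55 + j)/(-133 + j)
1/(g + R(u)) = 1/(13285 + (55 + 1)/(-133 + 1)) = 1/(13285 + 56/(-132)) = 1/(13285 - 1/132*56) = 1/(13285 - 14/33) = 1/(438391/33) = 33/438391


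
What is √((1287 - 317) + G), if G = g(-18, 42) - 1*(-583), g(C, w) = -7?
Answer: √1546 ≈ 39.319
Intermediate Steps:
G = 576 (G = -7 - 1*(-583) = -7 + 583 = 576)
√((1287 - 317) + G) = √((1287 - 317) + 576) = √(970 + 576) = √1546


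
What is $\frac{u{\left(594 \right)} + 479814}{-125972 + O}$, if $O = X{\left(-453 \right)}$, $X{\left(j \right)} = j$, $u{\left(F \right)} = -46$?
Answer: $- \frac{479768}{126425} \approx -3.7949$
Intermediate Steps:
$O = -453$
$\frac{u{\left(594 \right)} + 479814}{-125972 + O} = \frac{-46 + 479814}{-125972 - 453} = \frac{479768}{-126425} = 479768 \left(- \frac{1}{126425}\right) = - \frac{479768}{126425}$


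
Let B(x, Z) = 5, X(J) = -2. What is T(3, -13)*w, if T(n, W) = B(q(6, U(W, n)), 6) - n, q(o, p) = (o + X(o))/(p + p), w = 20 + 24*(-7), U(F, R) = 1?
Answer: -296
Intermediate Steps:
w = -148 (w = 20 - 168 = -148)
q(o, p) = (-2 + o)/(2*p) (q(o, p) = (o - 2)/(p + p) = (-2 + o)/((2*p)) = (-2 + o)*(1/(2*p)) = (-2 + o)/(2*p))
T(n, W) = 5 - n
T(3, -13)*w = (5 - 1*3)*(-148) = (5 - 3)*(-148) = 2*(-148) = -296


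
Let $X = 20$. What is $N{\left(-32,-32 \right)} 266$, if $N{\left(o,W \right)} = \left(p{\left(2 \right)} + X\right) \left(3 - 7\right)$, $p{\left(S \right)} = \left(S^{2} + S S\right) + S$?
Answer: $-31920$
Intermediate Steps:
$p{\left(S \right)} = S + 2 S^{2}$ ($p{\left(S \right)} = \left(S^{2} + S^{2}\right) + S = 2 S^{2} + S = S + 2 S^{2}$)
$N{\left(o,W \right)} = -120$ ($N{\left(o,W \right)} = \left(2 \left(1 + 2 \cdot 2\right) + 20\right) \left(3 - 7\right) = \left(2 \left(1 + 4\right) + 20\right) \left(-4\right) = \left(2 \cdot 5 + 20\right) \left(-4\right) = \left(10 + 20\right) \left(-4\right) = 30 \left(-4\right) = -120$)
$N{\left(-32,-32 \right)} 266 = \left(-120\right) 266 = -31920$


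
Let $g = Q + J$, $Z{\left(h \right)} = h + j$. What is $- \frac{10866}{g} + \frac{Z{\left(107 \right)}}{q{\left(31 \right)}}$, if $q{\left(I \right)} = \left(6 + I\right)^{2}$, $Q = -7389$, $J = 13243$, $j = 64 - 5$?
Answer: $- \frac{6951895}{4007063} \approx -1.7349$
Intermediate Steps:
$j = 59$
$Z{\left(h \right)} = 59 + h$ ($Z{\left(h \right)} = h + 59 = 59 + h$)
$g = 5854$ ($g = -7389 + 13243 = 5854$)
$- \frac{10866}{g} + \frac{Z{\left(107 \right)}}{q{\left(31 \right)}} = - \frac{10866}{5854} + \frac{59 + 107}{\left(6 + 31\right)^{2}} = \left(-10866\right) \frac{1}{5854} + \frac{166}{37^{2}} = - \frac{5433}{2927} + \frac{166}{1369} = - \frac{6951895}{4007063}$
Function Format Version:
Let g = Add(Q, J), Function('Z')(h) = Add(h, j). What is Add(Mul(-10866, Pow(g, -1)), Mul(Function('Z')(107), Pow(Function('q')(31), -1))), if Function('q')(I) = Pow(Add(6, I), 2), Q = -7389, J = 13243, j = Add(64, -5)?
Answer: Rational(-6951895, 4007063) ≈ -1.7349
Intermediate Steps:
j = 59
Function('Z')(h) = Add(59, h) (Function('Z')(h) = Add(h, 59) = Add(59, h))
g = 5854 (g = Add(-7389, 13243) = 5854)
Add(Mul(-10866, Pow(g, -1)), Mul(Function('Z')(107), Pow(Function('q')(31), -1))) = Add(Mul(-10866, Pow(5854, -1)), Mul(Add(59, 107), Pow(Pow(Add(6, 31), 2), -1))) = Add(Mul(-10866, Rational(1, 5854)), Mul(166, Pow(Pow(37, 2), -1))) = Add(Rational(-5433, 2927), Mul(166, Pow(1369, -1))) = Add(Rational(-5433, 2927), Mul(166, Rational(1, 1369))) = Add(Rational(-5433, 2927), Rational(166, 1369)) = Rational(-6951895, 4007063)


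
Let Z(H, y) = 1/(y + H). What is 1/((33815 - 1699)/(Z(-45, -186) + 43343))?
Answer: 2503058/1854699 ≈ 1.3496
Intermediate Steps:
Z(H, y) = 1/(H + y)
1/((33815 - 1699)/(Z(-45, -186) + 43343)) = 1/((33815 - 1699)/(1/(-45 - 186) + 43343)) = 1/(32116/(1/(-231) + 43343)) = 1/(32116/(-1/231 + 43343)) = 1/(32116/(10012232/231)) = 1/(32116*(231/10012232)) = 1/(1854699/2503058) = 2503058/1854699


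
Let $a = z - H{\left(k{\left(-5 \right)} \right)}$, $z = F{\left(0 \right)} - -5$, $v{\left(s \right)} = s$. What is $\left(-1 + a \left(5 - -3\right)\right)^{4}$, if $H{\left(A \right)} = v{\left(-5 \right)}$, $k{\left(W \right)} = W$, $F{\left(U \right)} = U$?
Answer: $38950081$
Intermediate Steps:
$H{\left(A \right)} = -5$
$z = 5$ ($z = 0 - -5 = 0 + 5 = 5$)
$a = 10$ ($a = 5 - -5 = 5 + 5 = 10$)
$\left(-1 + a \left(5 - -3\right)\right)^{4} = \left(-1 + 10 \left(5 - -3\right)\right)^{4} = \left(-1 + 10 \left(5 + 3\right)\right)^{4} = \left(-1 + 10 \cdot 8\right)^{4} = \left(-1 + 80\right)^{4} = 79^{4} = 38950081$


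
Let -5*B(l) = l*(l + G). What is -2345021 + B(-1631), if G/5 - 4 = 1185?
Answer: -4688971/5 ≈ -9.3779e+5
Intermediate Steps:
G = 5945 (G = 20 + 5*1185 = 20 + 5925 = 5945)
B(l) = -l*(5945 + l)/5 (B(l) = -l*(l + 5945)/5 = -l*(5945 + l)/5)
-2345021 + B(-1631) = -2345021 - ⅕*(-1631)*(5945 - 1631) = -2345021 - ⅕*(-1631)*4314 = -2345021 + 7036134/5 = -4688971/5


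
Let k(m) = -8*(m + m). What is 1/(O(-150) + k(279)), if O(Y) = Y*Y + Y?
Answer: 1/17886 ≈ 5.5910e-5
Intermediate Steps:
k(m) = -16*m
O(Y) = Y + Y² (O(Y) = Y² + Y = Y + Y²)
1/(O(-150) + k(279)) = 1/(-150*(1 - 150) - 16*279) = 1/(-150*(-149) - 4464) = 1/(22350 - 4464) = 1/17886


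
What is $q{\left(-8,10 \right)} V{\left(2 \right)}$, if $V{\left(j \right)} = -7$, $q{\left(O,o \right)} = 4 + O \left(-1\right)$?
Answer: $-84$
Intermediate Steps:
$q{\left(O,o \right)} = 4 - O$
$q{\left(-8,10 \right)} V{\left(2 \right)} = \left(4 - -8\right) \left(-7\right) = \left(4 + 8\right) \left(-7\right) = 12 \left(-7\right) = -84$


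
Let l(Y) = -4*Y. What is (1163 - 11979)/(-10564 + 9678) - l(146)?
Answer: 264120/443 ≈ 596.21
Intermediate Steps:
(1163 - 11979)/(-10564 + 9678) - l(146) = (1163 - 11979)/(-10564 + 9678) - (-4)*146 = -10816/(-886) - 1*(-584) = -10816*(-1/886) + 584 = 5408/443 + 584 = 264120/443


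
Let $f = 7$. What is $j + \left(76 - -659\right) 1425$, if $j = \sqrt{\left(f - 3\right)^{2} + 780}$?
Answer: $1047375 + 2 \sqrt{199} \approx 1.0474 \cdot 10^{6}$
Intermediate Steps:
$j = 2 \sqrt{199}$ ($j = \sqrt{\left(7 - 3\right)^{2} + 780} = \sqrt{4^{2} + 780} = \sqrt{16 + 780} = \sqrt{796} = 2 \sqrt{199} \approx 28.213$)
$j + \left(76 - -659\right) 1425 = 2 \sqrt{199} + \left(76 - -659\right) 1425 = 2 \sqrt{199} + \left(76 + 659\right) 1425 = 2 \sqrt{199} + 735 \cdot 1425 = 2 \sqrt{199} + 1047375 = 1047375 + 2 \sqrt{199}$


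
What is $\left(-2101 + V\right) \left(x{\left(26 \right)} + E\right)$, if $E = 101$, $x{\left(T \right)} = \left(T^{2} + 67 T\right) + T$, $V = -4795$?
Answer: $-17550320$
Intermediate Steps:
$x{\left(T \right)} = T^{2} + 68 T$
$\left(-2101 + V\right) \left(x{\left(26 \right)} + E\right) = \left(-2101 - 4795\right) \left(26 \left(68 + 26\right) + 101\right) = - 6896 \left(26 \cdot 94 + 101\right) = - 6896 \left(2444 + 101\right) = \left(-6896\right) 2545 = -17550320$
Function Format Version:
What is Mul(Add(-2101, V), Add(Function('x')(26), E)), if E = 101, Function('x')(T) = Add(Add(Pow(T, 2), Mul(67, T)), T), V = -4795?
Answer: -17550320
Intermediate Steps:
Function('x')(T) = Add(Pow(T, 2), Mul(68, T))
Mul(Add(-2101, V), Add(Function('x')(26), E)) = Mul(Add(-2101, -4795), Add(Mul(26, Add(68, 26)), 101)) = Mul(-6896, Add(Mul(26, 94), 101)) = Mul(-6896, Add(2444, 101)) = Mul(-6896, 2545) = -17550320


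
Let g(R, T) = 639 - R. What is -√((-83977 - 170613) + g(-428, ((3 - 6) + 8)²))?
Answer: -I*√253523 ≈ -503.51*I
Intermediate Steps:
-√((-83977 - 170613) + g(-428, ((3 - 6) + 8)²)) = -√((-83977 - 170613) + (639 - 1*(-428))) = -√(-254590 + (639 + 428)) = -√(-254590 + 1067) = -√(-253523) = -I*√253523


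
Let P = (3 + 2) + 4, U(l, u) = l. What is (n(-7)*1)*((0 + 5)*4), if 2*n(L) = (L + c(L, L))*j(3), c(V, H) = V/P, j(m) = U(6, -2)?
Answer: -1400/3 ≈ -466.67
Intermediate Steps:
P = 9 (P = 5 + 4 = 9)
j(m) = 6
c(V, H) = V/9
n(L) = 10*L/3 (n(L) = ((L + L/9)*6)/2 = ((10*L/9)*6)/2 = (20*L/3)/2 = 10*L/3)
(n(-7)*1)*((0 + 5)*4) = (((10/3)*(-7))*1)*((0 + 5)*4) = (-70/3*1)*(5*4) = -70/3*20 = -1400/3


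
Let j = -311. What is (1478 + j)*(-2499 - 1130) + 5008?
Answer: -4230035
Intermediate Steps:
(1478 + j)*(-2499 - 1130) + 5008 = (1478 - 311)*(-2499 - 1130) + 5008 = 1167*(-3629) + 5008 = -4235043 + 5008 = -4230035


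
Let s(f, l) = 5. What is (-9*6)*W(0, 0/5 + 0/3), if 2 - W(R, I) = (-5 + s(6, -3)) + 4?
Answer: 108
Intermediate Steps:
W(R, I) = -2 (W(R, I) = 2 - ((-5 + 5) + 4) = 2 - (0 + 4) = 2 - 1*4 = 2 - 4 = -2)
(-9*6)*W(0, 0/5 + 0/3) = -9*6*(-2) = -54*(-2) = 108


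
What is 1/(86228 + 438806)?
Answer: 1/525034 ≈ 1.9046e-6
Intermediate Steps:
1/(86228 + 438806) = 1/525034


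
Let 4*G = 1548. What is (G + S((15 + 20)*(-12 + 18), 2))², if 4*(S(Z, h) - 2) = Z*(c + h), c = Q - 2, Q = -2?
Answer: 80656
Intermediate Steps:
c = -4 (c = -2 - 2 = -4)
G = 387 (G = (¼)*1548 = 387)
S(Z, h) = 2 + Z*(-4 + h)/4 (S(Z, h) = 2 + (Z*(-4 + h))/4 = 2 + Z*(-4 + h)/4)
(G + S((15 + 20)*(-12 + 18), 2))² = (387 + (2 - (15 + 20)*(-12 + 18) + (¼)*((15 + 20)*(-12 + 18))*2))² = (387 + (2 - 35*6 + (¼)*(35*6)*2))² = (387 + (2 - 1*210 + (¼)*210*2))² = (387 + (2 - 210 + 105))² = (387 - 103)² = 284² = 80656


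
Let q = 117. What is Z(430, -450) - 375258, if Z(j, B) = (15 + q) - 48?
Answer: -375174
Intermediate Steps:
Z(j, B) = 84 (Z(j, B) = (15 + 117) - 48 = 132 - 48 = 84)
Z(430, -450) - 375258 = 84 - 375258 = -375174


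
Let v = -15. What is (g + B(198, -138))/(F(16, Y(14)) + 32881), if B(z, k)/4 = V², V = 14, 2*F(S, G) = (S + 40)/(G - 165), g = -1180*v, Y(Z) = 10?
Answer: 2865020/5096527 ≈ 0.56215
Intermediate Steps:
g = 17700 (g = -1180*(-15) = 17700)
F(S, G) = (40 + S)/(2*(-165 + G)) (F(S, G) = ((S + 40)/(G - 165))/2 = ((40 + S)/(-165 + G))/2 = (40 + S)/(2*(-165 + G)))
B(z, k) = 784 (B(z, k) = 4*14² = 4*196 = 784)
(g + B(198, -138))/(F(16, Y(14)) + 32881) = (17700 + 784)/((40 + 16)/(2*(-165 + 10)) + 32881) = 18484/((½)*56/(-155) + 32881) = 18484/((½)*(-1/155)*56 + 32881) = 18484/(-28/155 + 32881) = 18484/(5096527/155) = 18484*(155/5096527) = 2865020/5096527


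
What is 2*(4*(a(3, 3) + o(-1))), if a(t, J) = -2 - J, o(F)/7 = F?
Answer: -96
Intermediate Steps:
o(F) = 7*F
2*(4*(a(3, 3) + o(-1))) = 2*(4*((-2 - 1*3) + 7*(-1))) = 2*(4*((-2 - 3) - 7)) = 2*(4*(-5 - 7)) = 2*(4*(-12)) = 2*(-48) = -96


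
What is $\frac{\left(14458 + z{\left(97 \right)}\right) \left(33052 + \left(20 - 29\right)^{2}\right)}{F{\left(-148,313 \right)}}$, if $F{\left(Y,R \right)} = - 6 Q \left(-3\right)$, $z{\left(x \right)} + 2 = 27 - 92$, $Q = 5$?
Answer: $\frac{52979667}{10} \approx 5.298 \cdot 10^{6}$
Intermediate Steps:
$z{\left(x \right)} = -67$ ($z{\left(x \right)} = -2 + \left(27 - 92\right) = -2 - 65 = -67$)
$F{\left(Y,R \right)} = 90$ ($F{\left(Y,R \right)} = \left(-6\right) 5 \left(-3\right) = \left(-30\right) \left(-3\right) = 90$)
$\frac{\left(14458 + z{\left(97 \right)}\right) \left(33052 + \left(20 - 29\right)^{2}\right)}{F{\left(-148,313 \right)}} = \frac{\left(14458 - 67\right) \left(33052 + \left(20 - 29\right)^{2}\right)}{90} = 14391 \left(33052 + \left(-9\right)^{2}\right) \frac{1}{90} = 14391 \left(33052 + 81\right) \frac{1}{90} = 14391 \cdot 33133 \cdot \frac{1}{90} = 476817003 \cdot \frac{1}{90} = \frac{52979667}{10}$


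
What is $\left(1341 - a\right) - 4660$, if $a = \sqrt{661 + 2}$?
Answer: $-3319 - \sqrt{663} \approx -3344.8$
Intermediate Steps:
$a = \sqrt{663} \approx 25.749$
$\left(1341 - a\right) - 4660 = \left(1341 - \sqrt{663}\right) - 4660 = -3319 - \sqrt{663}$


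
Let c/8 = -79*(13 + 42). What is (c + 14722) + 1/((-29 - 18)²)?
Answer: -44263941/2209 ≈ -20038.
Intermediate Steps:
c = -34760 (c = 8*(-79*(13 + 42)) = 8*(-79*55) = 8*(-4345) = -34760)
(c + 14722) + 1/((-29 - 18)²) = (-34760 + 14722) + 1/((-29 - 18)²) = -20038 + 1/((-47)²) = -20038 + 1/2209 = -44263941/2209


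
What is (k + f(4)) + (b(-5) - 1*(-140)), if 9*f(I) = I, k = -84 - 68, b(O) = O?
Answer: -149/9 ≈ -16.556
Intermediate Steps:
k = -152
f(I) = I/9
(k + f(4)) + (b(-5) - 1*(-140)) = (-152 + (1/9)*4) + (-5 - 1*(-140)) = (-152 + 4/9) + (-5 + 140) = -1364/9 + 135 = -149/9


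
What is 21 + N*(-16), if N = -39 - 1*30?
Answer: 1125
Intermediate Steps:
N = -69 (N = -39 - 30 = -69)
21 + N*(-16) = 21 - 69*(-16) = 21 + 1104 = 1125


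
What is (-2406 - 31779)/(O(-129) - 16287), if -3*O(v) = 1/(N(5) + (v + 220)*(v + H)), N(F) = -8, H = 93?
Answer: 336790620/160459523 ≈ 2.0989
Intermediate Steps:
O(v) = -1/(3*(-8 + (93 + v)*(220 + v))) (O(v) = -1/(3*(-8 + (v + 220)*(v + 93))) = -1/(3*(-8 + (220 + v)*(93 + v))) = -1/(3*(-8 + (93 + v)*(220 + v))))
(-2406 - 31779)/(O(-129) - 16287) = (-2406 - 31779)/(-1/(61356 + 3*(-129)**2 + 939*(-129)) - 16287) = -34185/(-1/(61356 + 3*16641 - 121131) - 16287) = -34185/(-1/(61356 + 49923 - 121131) - 16287) = -34185/(-1/(-9852) - 16287) = -34185/(-1*(-1/9852) - 16287) = -34185/(1/9852 - 16287) = -34185/(-160459523/9852) = -34185*(-9852/160459523) = 336790620/160459523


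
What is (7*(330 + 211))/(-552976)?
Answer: -3787/552976 ≈ -0.0068484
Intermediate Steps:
(7*(330 + 211))/(-552976) = (7*541)*(-1/552976) = 3787*(-1/552976) = -3787/552976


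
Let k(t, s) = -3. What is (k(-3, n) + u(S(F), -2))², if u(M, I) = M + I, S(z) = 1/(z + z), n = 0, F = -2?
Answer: 441/16 ≈ 27.563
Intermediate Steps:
S(z) = 1/(2*z)
u(M, I) = I + M
(k(-3, n) + u(S(F), -2))² = (-3 + (-2 + (½)/(-2)))² = (-3 + (-2 + (½)*(-½)))² = (-3 + (-2 - ¼))² = (-3 - 9/4)² = (-21/4)² = 441/16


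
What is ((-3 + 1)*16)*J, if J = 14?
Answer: -448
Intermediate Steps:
((-3 + 1)*16)*J = ((-3 + 1)*16)*14 = -2*16*14 = -32*14 = -448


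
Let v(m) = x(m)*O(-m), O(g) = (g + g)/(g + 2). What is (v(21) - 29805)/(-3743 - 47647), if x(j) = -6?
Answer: 188849/325470 ≈ 0.58023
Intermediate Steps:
O(g) = 2*g/(2 + g) (O(g) = (2*g)/(2 + g) = 2*g/(2 + g))
v(m) = 12*m/(2 - m) (v(m) = -12*(-m)/(2 - m) = -(-12)*m/(2 - m) = 12*m/(2 - m))
(v(21) - 29805)/(-3743 - 47647) = (-12*21/(-2 + 21) - 29805)/(-3743 - 47647) = (-12*21/19 - 29805)/(-51390) = (-12*21*1/19 - 29805)*(-1/51390) = (-252/19 - 29805)*(-1/51390) = -566547/19*(-1/51390) = 188849/325470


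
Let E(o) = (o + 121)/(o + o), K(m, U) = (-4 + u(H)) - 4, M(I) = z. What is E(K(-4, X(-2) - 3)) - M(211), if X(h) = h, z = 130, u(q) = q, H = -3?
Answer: -135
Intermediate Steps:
M(I) = 130
K(m, U) = -11 (K(m, U) = (-4 - 3) - 4 = -7 - 4 = -11)
E(o) = (121 + o)/(2*o) (E(o) = (121 + o)/((2*o)) = (121 + o)*(1/(2*o)) = (121 + o)/(2*o))
E(K(-4, X(-2) - 3)) - M(211) = (1/2)*(121 - 11)/(-11) - 1*130 = (1/2)*(-1/11)*110 - 130 = -5 - 130 = -135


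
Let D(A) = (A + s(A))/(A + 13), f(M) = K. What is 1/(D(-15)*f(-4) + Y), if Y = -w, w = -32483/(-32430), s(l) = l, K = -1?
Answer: -32430/518933 ≈ -0.062494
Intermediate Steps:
w = 32483/32430 (w = -32483*(-1/32430) = 32483/32430 ≈ 1.0016)
f(M) = -1
D(A) = 2*A/(13 + A) (D(A) = (A + A)/(A + 13) = (2*A)/(13 + A) = 2*A/(13 + A))
Y = -32483/32430 (Y = -1*32483/32430 = -32483/32430 ≈ -1.0016)
1/(D(-15)*f(-4) + Y) = 1/((2*(-15)/(13 - 15))*(-1) - 32483/32430) = 1/((2*(-15)/(-2))*(-1) - 32483/32430) = 1/((2*(-15)*(-½))*(-1) - 32483/32430) = 1/(15*(-1) - 32483/32430) = 1/(-15 - 32483/32430) = 1/(-518933/32430) = -32430/518933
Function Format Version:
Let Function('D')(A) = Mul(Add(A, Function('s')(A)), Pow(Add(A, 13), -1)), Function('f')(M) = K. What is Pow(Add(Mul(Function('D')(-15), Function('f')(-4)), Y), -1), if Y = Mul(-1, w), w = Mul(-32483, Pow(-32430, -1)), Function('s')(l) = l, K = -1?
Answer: Rational(-32430, 518933) ≈ -0.062494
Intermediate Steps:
w = Rational(32483, 32430) (w = Mul(-32483, Rational(-1, 32430)) = Rational(32483, 32430) ≈ 1.0016)
Function('f')(M) = -1
Function('D')(A) = Mul(2, A, Pow(Add(13, A), -1)) (Function('D')(A) = Mul(Add(A, A), Pow(Add(A, 13), -1)) = Mul(Mul(2, A), Pow(Add(13, A), -1)) = Mul(2, A, Pow(Add(13, A), -1)))
Y = Rational(-32483, 32430) (Y = Mul(-1, Rational(32483, 32430)) = Rational(-32483, 32430) ≈ -1.0016)
Pow(Add(Mul(Function('D')(-15), Function('f')(-4)), Y), -1) = Pow(Add(Mul(Mul(2, -15, Pow(Add(13, -15), -1)), -1), Rational(-32483, 32430)), -1) = Pow(Add(Mul(Mul(2, -15, Pow(-2, -1)), -1), Rational(-32483, 32430)), -1) = Pow(Add(Mul(Mul(2, -15, Rational(-1, 2)), -1), Rational(-32483, 32430)), -1) = Pow(Add(Mul(15, -1), Rational(-32483, 32430)), -1) = Pow(Add(-15, Rational(-32483, 32430)), -1) = Pow(Rational(-518933, 32430), -1) = Rational(-32430, 518933)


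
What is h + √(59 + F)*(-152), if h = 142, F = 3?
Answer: 142 - 152*√62 ≈ -1054.8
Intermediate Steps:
h + √(59 + F)*(-152) = 142 + √(59 + 3)*(-152) = 142 + √62*(-152) = 142 - 152*√62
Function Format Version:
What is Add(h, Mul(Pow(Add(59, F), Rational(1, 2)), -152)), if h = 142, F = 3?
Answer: Add(142, Mul(-152, Pow(62, Rational(1, 2)))) ≈ -1054.8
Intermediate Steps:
Add(h, Mul(Pow(Add(59, F), Rational(1, 2)), -152)) = Add(142, Mul(Pow(Add(59, 3), Rational(1, 2)), -152)) = Add(142, Mul(Pow(62, Rational(1, 2)), -152)) = Add(142, Mul(-152, Pow(62, Rational(1, 2))))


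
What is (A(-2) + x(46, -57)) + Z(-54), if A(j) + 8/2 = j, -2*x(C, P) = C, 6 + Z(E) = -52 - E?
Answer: -33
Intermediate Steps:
Z(E) = -58 - E (Z(E) = -6 + (-52 - E) = -58 - E)
x(C, P) = -C/2
A(j) = -4 + j
(A(-2) + x(46, -57)) + Z(-54) = ((-4 - 2) - ½*46) + (-58 - 1*(-54)) = (-6 - 23) + (-58 + 54) = -29 - 4 = -33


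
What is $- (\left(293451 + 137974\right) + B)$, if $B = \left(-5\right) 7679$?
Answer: $-393030$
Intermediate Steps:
$B = -38395$
$- (\left(293451 + 137974\right) + B) = - (\left(293451 + 137974\right) - 38395) = - (431425 - 38395) = \left(-1\right) 393030 = -393030$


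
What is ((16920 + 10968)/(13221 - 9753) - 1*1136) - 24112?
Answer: -7294348/289 ≈ -25240.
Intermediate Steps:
((16920 + 10968)/(13221 - 9753) - 1*1136) - 24112 = (27888/3468 - 1136) - 24112 = (27888*(1/3468) - 1136) - 24112 = (2324/289 - 1136) - 24112 = -325980/289 - 24112 = -7294348/289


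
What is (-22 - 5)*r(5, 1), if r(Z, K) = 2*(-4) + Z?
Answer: 81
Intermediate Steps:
r(Z, K) = -8 + Z
(-22 - 5)*r(5, 1) = (-22 - 5)*(-8 + 5) = -27*(-3) = 81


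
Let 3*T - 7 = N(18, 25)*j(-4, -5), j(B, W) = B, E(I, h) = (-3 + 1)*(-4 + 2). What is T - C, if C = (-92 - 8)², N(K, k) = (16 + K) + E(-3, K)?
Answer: -30145/3 ≈ -10048.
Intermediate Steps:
E(I, h) = 4 (E(I, h) = -2*(-2) = 4)
N(K, k) = 20 + K (N(K, k) = (16 + K) + 4 = 20 + K)
T = -145/3 (T = 7/3 + ((20 + 18)*(-4))/3 = 7/3 + (38*(-4))/3 = 7/3 + (⅓)*(-152) = 7/3 - 152/3 = -145/3 ≈ -48.333)
C = 10000 (C = (-100)² = 10000)
T - C = -145/3 - 1*10000 = -145/3 - 10000 = -30145/3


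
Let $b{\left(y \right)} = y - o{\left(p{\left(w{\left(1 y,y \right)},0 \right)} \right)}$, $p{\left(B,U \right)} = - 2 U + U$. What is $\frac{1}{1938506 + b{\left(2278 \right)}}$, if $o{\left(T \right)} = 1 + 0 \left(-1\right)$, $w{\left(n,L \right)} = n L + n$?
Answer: $\frac{1}{1940783} \approx 5.1526 \cdot 10^{-7}$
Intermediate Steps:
$w{\left(n,L \right)} = n + L n$ ($w{\left(n,L \right)} = L n + n = n + L n$)
$p{\left(B,U \right)} = - U$
$o{\left(T \right)} = 1$ ($o{\left(T \right)} = 1 + 0 = 1$)
$b{\left(y \right)} = -1 + y$ ($b{\left(y \right)} = y - 1 = -1 + y$)
$\frac{1}{1938506 + b{\left(2278 \right)}} = \frac{1}{1938506 + \left(-1 + 2278\right)} = \frac{1}{1938506 + 2277} = \frac{1}{1940783}$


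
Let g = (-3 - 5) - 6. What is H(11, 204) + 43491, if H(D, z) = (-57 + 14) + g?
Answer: 43434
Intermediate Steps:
g = -14 (g = -8 - 6 = -14)
H(D, z) = -57 (H(D, z) = (-57 + 14) - 14 = -43 - 14 = -57)
H(11, 204) + 43491 = -57 + 43491 = 43434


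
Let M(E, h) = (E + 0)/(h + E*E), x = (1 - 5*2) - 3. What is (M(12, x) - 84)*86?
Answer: -79378/11 ≈ -7216.2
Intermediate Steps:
x = -12 (x = (1 - 10) - 3 = -9 - 3 = -12)
M(E, h) = E/(h + E**2)
(M(12, x) - 84)*86 = (12/(-12 + 12**2) - 84)*86 = (12/(-12 + 144) - 84)*86 = (12/132 - 84)*86 = (12*(1/132) - 84)*86 = (1/11 - 84)*86 = -923/11*86 = -79378/11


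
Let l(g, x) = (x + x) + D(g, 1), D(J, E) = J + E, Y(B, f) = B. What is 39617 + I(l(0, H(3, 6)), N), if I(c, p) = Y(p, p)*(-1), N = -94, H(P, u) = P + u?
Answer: 39711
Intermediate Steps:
D(J, E) = E + J
l(g, x) = 1 + g + 2*x (l(g, x) = (x + x) + (1 + g) = 2*x + (1 + g) = 1 + g + 2*x)
I(c, p) = -p (I(c, p) = p*(-1) = -p)
39617 + I(l(0, H(3, 6)), N) = 39617 - 1*(-94) = 39617 + 94 = 39711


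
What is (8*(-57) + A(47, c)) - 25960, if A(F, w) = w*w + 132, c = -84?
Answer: -19228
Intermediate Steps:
A(F, w) = 132 + w² (A(F, w) = w² + 132 = 132 + w²)
(8*(-57) + A(47, c)) - 25960 = (8*(-57) + (132 + (-84)²)) - 25960 = (-456 + (132 + 7056)) - 25960 = (-456 + 7188) - 25960 = 6732 - 25960 = -19228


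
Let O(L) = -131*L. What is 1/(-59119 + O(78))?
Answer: -1/69337 ≈ -1.4422e-5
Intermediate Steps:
1/(-59119 + O(78)) = 1/(-59119 - 131*78) = 1/(-59119 - 10218) = 1/(-69337) = -1/69337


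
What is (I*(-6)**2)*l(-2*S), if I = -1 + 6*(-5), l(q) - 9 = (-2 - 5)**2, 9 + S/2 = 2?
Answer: -64728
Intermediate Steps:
S = -14 (S = -18 + 2*2 = -18 + 4 = -14)
l(q) = 58 (l(q) = 9 + (-2 - 5)**2 = 9 + (-7)**2 = 9 + 49 = 58)
I = -31 (I = -1 - 30 = -31)
(I*(-6)**2)*l(-2*S) = -31*(-6)**2*58 = -31*36*58 = -1116*58 = -64728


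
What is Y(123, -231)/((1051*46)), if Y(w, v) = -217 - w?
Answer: -170/24173 ≈ -0.0070326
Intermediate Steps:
Y(123, -231)/((1051*46)) = (-217 - 1*123)/((1051*46)) = (-217 - 123)/48346 = -340*1/48346 = -170/24173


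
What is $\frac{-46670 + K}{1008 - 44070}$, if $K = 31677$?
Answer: $\frac{14993}{43062} \approx 0.34817$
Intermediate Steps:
$\frac{-46670 + K}{1008 - 44070} = \frac{-46670 + 31677}{1008 - 44070} = - \frac{14993}{-43062} = \left(-14993\right) \left(- \frac{1}{43062}\right) = \frac{14993}{43062}$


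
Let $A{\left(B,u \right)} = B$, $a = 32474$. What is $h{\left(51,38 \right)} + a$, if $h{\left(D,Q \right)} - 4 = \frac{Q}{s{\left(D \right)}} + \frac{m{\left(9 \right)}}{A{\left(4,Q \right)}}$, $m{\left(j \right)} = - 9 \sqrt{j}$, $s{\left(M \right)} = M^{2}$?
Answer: $\frac{337831037}{10404} \approx 32471.0$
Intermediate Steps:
$h{\left(D,Q \right)} = - \frac{11}{4} + \frac{Q}{D^{2}}$ ($h{\left(D,Q \right)} = 4 + \left(\frac{Q}{D^{2}} + \frac{\left(-9\right) \sqrt{9}}{4}\right) = 4 + \left(\frac{Q}{D^{2}} + \left(-9\right) 3 \cdot \frac{1}{4}\right) = 4 + \left(\frac{Q}{D^{2}} - \frac{27}{4}\right) = 4 - \left(\frac{27}{4} - \frac{Q}{D^{2}}\right) = - \frac{11}{4} + \frac{Q}{D^{2}}$)
$h{\left(51,38 \right)} + a = \left(- \frac{11}{4} + \frac{38}{2601}\right) + 32474 = - \frac{28459}{10404} + 32474 = \frac{337831037}{10404}$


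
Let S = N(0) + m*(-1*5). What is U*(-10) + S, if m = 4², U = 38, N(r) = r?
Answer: -460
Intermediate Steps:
m = 16
S = -80 (S = 0 + 16*(-1*5) = 0 + 16*(-5) = 0 - 80 = -80)
U*(-10) + S = 38*(-10) - 80 = -380 - 80 = -460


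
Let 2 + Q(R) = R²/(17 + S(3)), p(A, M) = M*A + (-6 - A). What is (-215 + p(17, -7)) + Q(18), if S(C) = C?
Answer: -1714/5 ≈ -342.80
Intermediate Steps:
p(A, M) = -6 - A + A*M (p(A, M) = A*M + (-6 - A) = -6 - A + A*M)
Q(R) = -2 + R²/20 (Q(R) = -2 + R²/(17 + 3) = -2 + R²/20)
(-215 + p(17, -7)) + Q(18) = (-215 + (-6 - 1*17 + 17*(-7))) + (-2 + (1/20)*18²) = (-215 + (-6 - 17 - 119)) + (-2 + (1/20)*324) = (-215 - 142) + (-2 + 81/5) = -357 + 71/5 = -1714/5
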